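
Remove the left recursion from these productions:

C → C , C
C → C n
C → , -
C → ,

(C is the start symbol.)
C is directly left-recursive. The standard transformation for
  A → A α₁ | ... | A α_m | β₁ | ... | β_n
is
  A  → β₁ A' | ... | β_n A'
  A' → α₁ A' | ... | α_m A' | ε

C → , - becomes C → , - C'
C → , becomes C → , C'
C → C , C becomes C' → , C C'
C → C n becomes C' → n C'
Add C' → ε

Resulting grammar:
C → , - C'
C → , C'
C' → , C C'
C' → n C'
C' → ε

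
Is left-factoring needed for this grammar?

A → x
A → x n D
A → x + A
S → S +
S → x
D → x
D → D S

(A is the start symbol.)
Yes, A has productions with common prefix 'x'

Left-factoring is needed when two productions for the same non-terminal
share a common prefix on the right-hand side.

Productions for A:
  A → x
  A → x n D
  A → x + A
Productions for S:
  S → S +
  S → x
Productions for D:
  D → x
  D → D S

Found common prefix 'x' in productions for A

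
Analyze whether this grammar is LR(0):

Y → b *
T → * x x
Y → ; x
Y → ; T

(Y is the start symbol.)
Augment with Y' → Y and build the canonical LR(0) collection (I0 = CLOSURE({[Y' → . Y]}), then GOTO on every symbol after a dot until no new states appear). It has 10 states:
  I0: { [Y → . ; T], [Y → . ; x], [Y → . b *], [Y' → . Y] }  — shift
  I1: { [T → . * x x], [Y → ; . T], [Y → ; . x] }  — shift
  I2: { [Y' → Y .] }  — accept
  I3: { [Y → b . *] }  — shift
  I4: { [Y → b * .] }  — reduce
  I5: { [T → * . x x] }  — shift
  I6: { [Y → ; T .] }  — reduce
  I7: { [Y → ; x .] }  — reduce
  I8: { [T → * x . x] }  — shift
  I9: { [T → * x x .] }  — reduce

Every state is either a pure shift/goto state or contains exactly one complete item and nothing to shift — no conflicts. The grammar is LR(0).

Answer: Yes, the grammar is LR(0)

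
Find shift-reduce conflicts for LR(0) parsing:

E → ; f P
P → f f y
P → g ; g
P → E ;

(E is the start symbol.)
No shift-reduce conflicts

Augment with E' → E and build the canonical LR(0) collection (I0 = CLOSURE({[E' → . E]}), then GOTO on every symbol after a dot until no new states appear). It has 13 states:
  I0: { [E → . ; f P], [E' → . E] }  — shift
  I1: { [E → ; . f P] }  — shift
  I2: { [E' → E .] }  — accept
  I3: { [E → . ; f P], [E → ; f . P], [P → . E ;], [P → . f f y], [P → . g ; g] }  — shift
  I4: { [P → E . ;] }  — shift
  I5: { [E → ; f P .] }  — reduce
  I6: { [P → f . f y] }  — shift
  I7: { [P → g . ; g] }  — shift
  I8: { [P → g ; . g] }  — shift
  I9: { [P → g ; g .] }  — reduce
  I10: { [P → f f . y] }  — shift
  I11: { [P → f f y .] }  — reduce
  I12: { [P → E ; .] }  — reduce

No state contains both a complete item and a shift item.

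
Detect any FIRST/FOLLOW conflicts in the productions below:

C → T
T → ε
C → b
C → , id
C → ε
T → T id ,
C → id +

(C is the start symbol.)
Yes. T → T id ',' with FOLLOW(T) on { 'id' }

A FIRST/FOLLOW conflict occurs when a non-terminal N has a nullable alternative N → β (β ⇒* ε) and another alternative N → α with FIRST(α) ∩ FOLLOW(N) ≠ ∅: on such a lookahead the parser cannot decide between expanding α and letting N vanish via β.

Nullable non-terminals: C, T.
FIRST sets used below: FIRST(T) = { 'id', ε }

C: nullable alternative(s) C → T, C → ε; FOLLOW(C) = { $ }
  C → T: FIRST \ {ε} = { 'id' } — disjoint from FOLLOW(C)
  C → b: FIRST \ {ε} = { 'b' } — disjoint from FOLLOW(C)
  C → , id: FIRST \ {ε} = { ',' } — disjoint from FOLLOW(C)
  C → ε: FIRST \ {ε} = { } — disjoint from FOLLOW(C)
  C → id +: FIRST \ {ε} = { 'id' } — disjoint from FOLLOW(C)

T: nullable alternative(s) T → ε; FOLLOW(T) = { $, 'id' }
  T → ε: FIRST \ {ε} = { } — this is the only nullable alternative, skip
  T → T id ,: FIRST \ {ε} = { 'id' } — overlaps FOLLOW(T) on { 'id' }: CONFLICT

So the grammar has 1 FIRST/FOLLOW conflict (marked CONFLICT above).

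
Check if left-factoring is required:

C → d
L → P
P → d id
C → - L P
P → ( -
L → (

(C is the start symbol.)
Left-factoring is needed when two productions for the same non-terminal
share a common prefix on the right-hand side.

Productions for C:
  C → d
  C → - L P
Productions for L:
  L → P
  L → (
Productions for P:
  P → d id
  P → ( -

No common prefixes found.

Answer: No, left-factoring is not needed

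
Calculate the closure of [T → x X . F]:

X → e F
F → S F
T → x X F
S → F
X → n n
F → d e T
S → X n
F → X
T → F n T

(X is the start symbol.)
{ [F → . S F], [F → . X], [F → . d e T], [S → . F], [S → . X n], [T → x X . F], [X → . e F], [X → . n n] }

Start with: [T → x X . F]
  [T → x X . F] has the dot before F: add [F → . S F], [F → . d e T], [F → . X]
  [F → . S F] has the dot before S: add [S → . F], [S → . X n]
  [F → . X] has the dot before X: add [X → . e F], [X → . n n]
No further items can be added.

CLOSURE = { [F → . S F], [F → . X], [F → . d e T], [S → . F], [S → . X n], [T → x X . F], [X → . e F], [X → . n n] }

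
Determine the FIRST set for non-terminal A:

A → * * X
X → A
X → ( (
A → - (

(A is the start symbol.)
{ '*', '-' }

To compute FIRST(A), examine every production with A on the left-hand side, reading each right-hand side left to right until a non-nullable symbol is reached.

From A → * * X:
  - '*' is a terminal: add '*' and stop
From A → - (:
  - '-' is a terminal: add '-' and stop

Collecting: FIRST(A) = { '*', '-' }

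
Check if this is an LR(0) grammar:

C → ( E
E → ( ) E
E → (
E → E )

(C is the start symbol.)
A grammar is LR(0) if no state in the canonical LR(0) collection has:
  - both a shift item (dot before a terminal) and a complete item (shift-reduce conflict), or
  - two or more complete items (reduce-reduce conflict; the accept item [C' → C .] counts as a complete item here).

Augment with C' → C and build the canonical LR(0) collection (I0 = CLOSURE({[C' → . C]}), then GOTO on every symbol after a dot until no new states appear). It has 8 states:
  I0: { [C → . ( E], [C' → . C] }  — shift
  I1: { [C → ( . E], [E → . ( ) E], [E → . (], [E → . E )] }  — shift
  I2: { [C' → C .] }  — accept
  I3: { [E → ( . ) E], [E → ( .] }  — shift, reduce
  I4: { [C → ( E .], [E → E . )] }  — shift, reduce
  I5: { [E → E ) .] }  — reduce
  I6: { [E → ( ) . E], [E → . ( ) E], [E → . (], [E → . E )] }  — shift
  I7: { [E → ( ) E .], [E → E . )] }  — shift, reduce

Conflict in state I3:
  Shift-reduce conflict between [E → ( .] and [E → ( . ) E]
So the grammar is NOT LR(0).

Answer: No. Shift-reduce conflict between [E → ( .] and [E → ( . ) E]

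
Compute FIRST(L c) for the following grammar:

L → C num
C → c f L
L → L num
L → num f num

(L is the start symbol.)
FIRST sets of the non-terminals involved (from the grammar, by fixed-point iteration):
  FIRST(L) = { 'c', 'num' }

To compute FIRST(L c), process the symbols left to right:
Symbol L is a non-terminal. Add FIRST(L) \ {ε} = { 'c', 'num' }
L is not nullable (ε ∉ FIRST(L)), so stop here.
FIRST(L c) = { 'c', 'num' }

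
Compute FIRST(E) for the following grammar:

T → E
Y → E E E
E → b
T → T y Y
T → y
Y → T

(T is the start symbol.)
To compute FIRST(E), examine every production with E on the left-hand side, reading each right-hand side left to right until a non-nullable symbol is reached.

From E → b:
  - b is a terminal: add 'b' and stop

Collecting: FIRST(E) = { 'b' }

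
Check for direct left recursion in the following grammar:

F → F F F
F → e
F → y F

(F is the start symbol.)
F → F F F: LEFT RECURSIVE (starts with F)
F → e: starts with e
F → y F: starts with y

The grammar has direct left recursion on: F.

Answer: Yes, F is left-recursive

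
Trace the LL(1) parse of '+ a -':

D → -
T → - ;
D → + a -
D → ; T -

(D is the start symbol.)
Stack is shown with the top on the left.

Stack    Input    Action
------------------------
D $      + a - $  output D → + a -
+ a - $  + a - $  match '+'
a - $    a - $    match 'a'
- $      - $      match '-'
$        $        accept

The string is accepted.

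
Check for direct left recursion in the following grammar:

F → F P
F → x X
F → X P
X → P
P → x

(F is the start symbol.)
Yes, F is left-recursive

Direct left recursion occurs when N → N α for some non-terminal N (the right-hand side begins with the left-hand side itself).

F → F P: LEFT RECURSIVE (starts with F)
F → x X: starts with x
F → X P: starts with X
X → P: starts with P
P → x: starts with x

The grammar has direct left recursion on: F.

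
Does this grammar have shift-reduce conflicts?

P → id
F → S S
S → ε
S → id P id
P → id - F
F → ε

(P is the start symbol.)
Augment with P' → P and build the canonical LR(0) collection (I0 = CLOSURE({[P' → . P]}), then GOTO on every symbol after a dot until no new states appear). It has 10 states:
  I0: { [P → . id - F], [P → . id], [P' → . P] }  — shift
  I1: { [P' → P .] }  — accept
  I2: { [P → id . - F], [P → id .] }  — shift, reduce
  I3: { [F → . S S], [F → .], [P → id - . F], [S → . id P id], [S → .] }  — shift, 2 reduces
  I4: { [P → id - F .] }  — reduce
  I5: { [F → S . S], [S → . id P id], [S → .] }  — shift, reduce
  I6: { [P → . id - F], [P → . id], [S → id . P id] }  — shift
  I7: { [S → id P . id] }  — shift
  I8: { [S → id P id .] }  — reduce
  I9: { [F → S S .] }  — reduce

I2 contains reduce item [P → id .] and shift item [P → id . - F] — shift-reduce conflict.
I3 contains reduce items [F → .], [S → .] and shift item [S → . id P id] — shift-reduce conflict.
I5 contains reduce item [S → .] and shift item [S → . id P id] — shift-reduce conflict.

Answer: Yes — I2: [P → id .] vs [P → id . - F]; I3: [F → .] vs [S → . id P id]; I5: [S → .] vs [S → . id P id]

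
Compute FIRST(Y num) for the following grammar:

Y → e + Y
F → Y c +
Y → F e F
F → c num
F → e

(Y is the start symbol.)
{ 'c', 'e' }

FIRST sets of the non-terminals involved (from the grammar, by fixed-point iteration):
  FIRST(Y) = { 'c', 'e' }

To compute FIRST(Y num), process the symbols left to right:
Symbol Y is a non-terminal. Add FIRST(Y) \ {ε} = { 'c', 'e' }
Y is not nullable (ε ∉ FIRST(Y)), so stop here.
FIRST(Y num) = { 'c', 'e' }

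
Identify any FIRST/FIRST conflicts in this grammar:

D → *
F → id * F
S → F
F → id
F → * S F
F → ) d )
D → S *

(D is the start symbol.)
Yes. D → '*' / D → S '*' on { '*' }; F → id '*' F / F → id on { 'id' }

A FIRST/FIRST conflict occurs when two productions N → α and N → β for the same non-terminal have FIRST(α) ∩ FIRST(β) ≠ ∅ (with ε ∈ FIRST of a nullable right-hand side, so two nullable alternatives also conflict).

FIRST sets of the non-terminals at (or reachable through a nullable prefix from) the front of some alternative:
  FIRST(S) = { ')', '*', 'id' }

Productions for D:
  D → *: FIRST = { '*' }
  D → S *: FIRST = { ')', '*', 'id' }
Productions for F:
  F → id * F: FIRST = { 'id' }
  F → id: FIRST = { 'id' }
  F → * S F: FIRST = { '*' }
  F → ) d ): FIRST = { ')' }
S has only one production, so no FIRST/FIRST conflict is possible there.

Conflict for D: D → * and D → S *
  Overlap: { '*' }
Conflict for F: F → id * F and F → id
  Overlap: { 'id' }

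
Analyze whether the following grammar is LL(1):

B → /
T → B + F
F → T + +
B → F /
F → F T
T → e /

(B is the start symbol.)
No. Predict set conflict for B: { '/' }

Relevant sets:
  FIRST(F) = { '/', 'e' }
  FIRST(B) = { '/', 'e' }
  FIRST(T) = { '/', 'e' }

For B:
  PREDICT(B → '/') = { '/' }
  PREDICT(B → F '/') = { '/', 'e' }
For T:
  PREDICT(T → B '+' F) = { '/', 'e' }
  PREDICT(T → e '/') = { 'e' }
For F:
  PREDICT(F → T '+' '+') = { '/', 'e' }
  PREDICT(F → F T) = { '/', 'e' }

Conflict found: Predict set conflict for B: { '/' }
The grammar is NOT LL(1).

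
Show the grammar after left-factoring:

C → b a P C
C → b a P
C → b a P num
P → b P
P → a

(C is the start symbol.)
Left-factoring transforms A → αβ₁ | αβ₂ into A → αA' and A' → β₁ | β₂
(α is the longest common prefix among the alternatives). Repeat until
no nonterminal has two alternatives with a common prefix.

Round 1: C has alternatives sharing prefix 'b a P'. Introduce C': C → b a P C'
  Add: C' → C
  Add: C' → ε
  Add: C' → num

No remaining common prefixes — done.

Resulting grammar:
C → b a P C'
C' → C
C' → ε
C' → num
P → b P
P → a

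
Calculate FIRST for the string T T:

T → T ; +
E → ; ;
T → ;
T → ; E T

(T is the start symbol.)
FIRST sets of the non-terminals involved (from the grammar, by fixed-point iteration):
  FIRST(T) = { ';' }

To compute FIRST(T T), process the symbols left to right:
Symbol T is a non-terminal. Add FIRST(T) \ {ε} = { ';' }
T is not nullable (ε ∉ FIRST(T)), so stop here.
FIRST(T T) = { ';' }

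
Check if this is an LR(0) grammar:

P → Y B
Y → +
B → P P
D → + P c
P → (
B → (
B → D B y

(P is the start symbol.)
Augment with P' → P and build the canonical LR(0) collection (I0 = CLOSURE({[P' → . P]}), then GOTO on every symbol after a dot until no new states appear). It has 15 states:
  I0: { [P → . (], [P → . Y B], [P' → . P], [Y → . +] }  — shift
  I1: { [P → ( .] }  — reduce
  I2: { [Y → + .] }  — reduce
  I3: { [P' → P .] }  — accept
  I4: { [B → . (], [B → . D B y], [B → . P P], [D → . + P c], [P → . (], [P → . Y B], [P → Y . B], [Y → . +] }  — shift
  I5: { [B → ( .], [P → ( .] }  — 2 reduces
  I6: { [D → + . P c], [P → . (], [P → . Y B], [Y → + .], [Y → . +] }  — shift, reduce
  I7: { [P → Y B .] }  — reduce
  I8: { [B → . (], [B → . D B y], [B → . P P], [B → D . B y], [D → . + P c], [P → . (], [P → . Y B], [Y → . +] }  — shift
  I9: { [B → P . P], [P → . (], [P → . Y B], [Y → . +] }  — shift
  I10: { [B → P P .] }  — reduce
  I11: { [B → D B . y] }  — shift
  I12: { [B → D B y .] }  — reduce
  I13: { [D → + P . c] }  — shift
  I14: { [D → + P c .] }  — reduce

Conflict in state I5:
  Reduce-reduce conflict: [B → ( .] and [P → ( .]
So the grammar is NOT LR(0).

Answer: No. Reduce-reduce conflict: [B → ( .] and [P → ( .]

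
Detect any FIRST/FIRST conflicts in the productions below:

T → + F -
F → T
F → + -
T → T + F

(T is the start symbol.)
A FIRST/FIRST conflict occurs when two productions N → α and N → β for the same non-terminal have FIRST(α) ∩ FIRST(β) ≠ ∅ (with ε ∈ FIRST of a nullable right-hand side, so two nullable alternatives also conflict).

FIRST sets of the non-terminals at (or reachable through a nullable prefix from) the front of some alternative:
  FIRST(T) = { '+' }

Productions for T:
  T → + F -: FIRST = { '+' }
  T → T + F: FIRST = { '+' }
Productions for F:
  F → T: FIRST = { '+' }
  F → + -: FIRST = { '+' }

Conflict for T: T → + F - and T → T + F
  Overlap: { '+' }
Conflict for F: F → T and F → + -
  Overlap: { '+' }

Answer: Yes. T → '+' F '-' / T → T '+' F on { '+' }; F → T / F → '+' '-' on { '+' }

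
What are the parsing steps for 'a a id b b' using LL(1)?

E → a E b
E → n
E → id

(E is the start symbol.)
LL(1) parsing maintains a stack (initially the start symbol over $) and the input. At each step: if the stack top is a terminal, match it against the current input token; if it is a non-terminal N, replace it with the RHS of M[N, lookahead] (the unique production whose predict set contains the lookahead).

Stack is shown with the top on the left.

Stack      Input         Action
-------------------------------
E $        a a id b b $  output E → a E b
a E b $    a a id b b $  match 'a'
E b $      a id b b $    output E → a E b
a E b b $  a id b b $    match 'a'
E b b $    id b b $      output E → id
id b b $   id b b $      match 'id'
b b $      b b $         match 'b'
b $        b $           match 'b'
$          $             accept

The string is accepted.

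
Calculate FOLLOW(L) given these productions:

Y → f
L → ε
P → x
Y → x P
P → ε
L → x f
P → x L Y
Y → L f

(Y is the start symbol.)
To compute FOLLOW(L), find every occurrence of L on a right-hand side N → α L β: add FIRST(β) \ {ε}, and if β is empty or nullable also add FOLLOW(N). Iterate to a fixed point.

In P → x L Y: L is followed by Y, add FIRST(Y) \ {ε} = { 'f', 'x' }
In Y → L f: L is followed by f, add FIRST(f) \ {ε} = { 'f' }

Taking the union: FOLLOW(L) = { 'f', 'x' }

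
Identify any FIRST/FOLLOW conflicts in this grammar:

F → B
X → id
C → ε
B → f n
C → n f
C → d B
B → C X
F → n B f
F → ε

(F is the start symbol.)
Nullable non-terminals: C, F.
FIRST sets used below: FIRST(B) = { 'd', 'f', 'id', 'n' }

C: nullable alternative(s) C → ε; FOLLOW(C) = { 'id' }
  C → ε: FIRST \ {ε} = { } — this is the only nullable alternative, skip
  C → n f: FIRST \ {ε} = { 'n' } — disjoint from FOLLOW(C)
  C → d B: FIRST \ {ε} = { 'd' } — disjoint from FOLLOW(C)

F: nullable alternative(s) F → ε; FOLLOW(F) = { $ }
  F → B: FIRST \ {ε} = { 'd', 'f', 'id', 'n' } — disjoint from FOLLOW(F)
  F → n B f: FIRST \ {ε} = { 'n' } — disjoint from FOLLOW(F)
  F → ε: FIRST \ {ε} = { } — this is the only nullable alternative, skip

B, X have no nullable alternative, so no FIRST/FOLLOW check is needed there.

No FIRST/FOLLOW conflicts found.

Answer: No FIRST/FOLLOW conflicts.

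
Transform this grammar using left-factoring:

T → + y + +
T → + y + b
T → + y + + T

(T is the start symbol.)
Left-factoring transforms A → αβ₁ | αβ₂ into A → αA' and A' → β₁ | β₂
(α is the longest common prefix among the alternatives). Repeat until
no nonterminal has two alternatives with a common prefix.

Round 1: T has alternatives sharing prefix '+ y +'. Introduce T': T → + y + T'
  Add: T' → +
  Add: T' → b
  Add: T' → + T

Round 2: T' has alternatives sharing prefix '+'. Introduce T'': T' → + T''
  Add: T'' → ε
  Add: T'' → T

No remaining common prefixes — done.

Resulting grammar:
T → + y + T'
T' → + T''
T'' → ε
T'' → T
T' → b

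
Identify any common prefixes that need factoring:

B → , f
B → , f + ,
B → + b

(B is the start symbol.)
Yes, B has productions with common prefix ', f'

Left-factoring is needed when two productions for the same non-terminal
share a common prefix on the right-hand side.

Productions for B:
  B → , f
  B → , f + ,
  B → + b

Found common prefix ', f' in productions for B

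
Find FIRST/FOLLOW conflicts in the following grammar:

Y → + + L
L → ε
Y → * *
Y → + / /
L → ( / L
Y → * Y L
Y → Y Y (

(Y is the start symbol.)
A FIRST/FOLLOW conflict occurs when a non-terminal N has a nullable alternative N → β (β ⇒* ε) and another alternative N → α with FIRST(α) ∩ FOLLOW(N) ≠ ∅: on such a lookahead the parser cannot decide between expanding α and letting N vanish via β.

Nullable non-terminals: L.

L: nullable alternative(s) L → ε; FOLLOW(L) = { $, '(', '*', '+' }
  L → ε: FIRST \ {ε} = { } — this is the only nullable alternative, skip
  L → ( / L: FIRST \ {ε} = { '(' } — overlaps FOLLOW(L) on { '(' }: CONFLICT

Y has no nullable alternative, so no FIRST/FOLLOW check is needed there.

So the grammar has 1 FIRST/FOLLOW conflict (marked CONFLICT above).

Answer: Yes. L → '(' '/' L with FOLLOW(L) on { '(' }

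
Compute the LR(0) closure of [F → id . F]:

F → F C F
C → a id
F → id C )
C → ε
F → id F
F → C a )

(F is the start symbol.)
To compute CLOSURE, for each item [A → α.Bβ] where B is a non-terminal, add [B → .γ] for all productions B → γ; repeat for the newly added items until nothing changes.

Start with: [F → id . F]
  [F → id . F] has the dot before F: add [F → . F C F], [F → . id C )], [F → . id F], [F → . C a )]
  [F → . C a )] has the dot before C: add [C → . a id], [C → .]
No further items can be added.

CLOSURE = { [C → . a id], [C → .], [F → . C a )], [F → . F C F], [F → . id C )], [F → . id F], [F → id . F] }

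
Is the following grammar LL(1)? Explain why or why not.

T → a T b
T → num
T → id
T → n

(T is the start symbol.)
A grammar is LL(1) if for each non-terminal N with multiple productions, the predict sets of those productions are pairwise disjoint, where PREDICT(N → α) = (FIRST(α) \ {ε}) ∪ (FOLLOW(N) if α ⇒* ε).

For T:
  PREDICT(T → a T b) = { 'a' }
  PREDICT(T → num) = { 'num' }
  PREDICT(T → id) = { 'id' }
  PREDICT(T → n) = { 'n' }

All predict sets are disjoint. The grammar IS LL(1).

Answer: Yes, the grammar is LL(1).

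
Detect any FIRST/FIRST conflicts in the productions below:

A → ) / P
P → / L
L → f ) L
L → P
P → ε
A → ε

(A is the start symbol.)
No FIRST/FIRST conflicts.

FIRST sets of the non-terminals at (or reachable through a nullable prefix from) the front of some alternative:
  FIRST(P) = { '/', ε }

Productions for A:
  A → ) / P: FIRST = { ')' }
  A → ε: FIRST = { ε }
Productions for P:
  P → / L: FIRST = { '/' }
  P → ε: FIRST = { ε }
Productions for L:
  L → f ) L: FIRST = { 'f' }
  L → P: FIRST = { '/', ε }

All alternatives of each non-terminal have pairwise disjoint FIRST sets.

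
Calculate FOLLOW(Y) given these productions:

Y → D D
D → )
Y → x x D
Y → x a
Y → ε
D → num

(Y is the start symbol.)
To compute FOLLOW(Y), find every occurrence of Y on a right-hand side N → α Y β: add FIRST(β) \ {ε}, and if β is empty or nullable also add FOLLOW(N). Iterate to a fixed point.

Y is the start symbol, so $ ∈ FOLLOW(Y).
Y does not occur on any right-hand side.

Taking the union: FOLLOW(Y) = { $ }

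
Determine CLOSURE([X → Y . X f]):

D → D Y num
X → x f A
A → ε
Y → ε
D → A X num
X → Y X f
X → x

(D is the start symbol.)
{ [X → . Y X f], [X → . x f A], [X → . x], [X → Y . X f], [Y → .] }

To compute CLOSURE, for each item [A → α.Bβ] where B is a non-terminal, add [B → .γ] for all productions B → γ; repeat for the newly added items until nothing changes.

Start with: [X → Y . X f]
  [X → Y . X f] has the dot before X: add [X → . x f A], [X → . Y X f], [X → . x]
  [X → . Y X f] has the dot before Y: add [Y → .]
No further items can be added.

CLOSURE = { [X → . Y X f], [X → . x f A], [X → . x], [X → Y . X f], [Y → .] }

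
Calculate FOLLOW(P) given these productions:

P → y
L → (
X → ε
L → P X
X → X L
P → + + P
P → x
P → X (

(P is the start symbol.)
{ $, '(', '+', 'x', 'y' }

P is the start symbol, so $ ∈ FOLLOW(P).
In L → P X: P is followed by X, add FIRST(X) \ {ε} = { '(', '+', 'x', 'y' }
  X is nullable, so also add FOLLOW(L)
In P → + + P: P is at the end; this adds FOLLOW(P) to itself — nothing new

The FOLLOW sets referred to above (computed the same way, to a fixed point):
  FOLLOW(L) = { '(', '+', 'x', 'y' }

Taking the union: FOLLOW(P) = { $, '(', '+', 'x', 'y' }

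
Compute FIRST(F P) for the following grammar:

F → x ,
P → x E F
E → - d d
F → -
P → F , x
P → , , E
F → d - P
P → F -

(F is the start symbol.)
{ '-', 'd', 'x' }

FIRST sets of the non-terminals involved (from the grammar, by fixed-point iteration):
  FIRST(F) = { '-', 'd', 'x' }

To compute FIRST(F P), process the symbols left to right:
Symbol F is a non-terminal. Add FIRST(F) \ {ε} = { '-', 'd', 'x' }
F is not nullable (ε ∉ FIRST(F)), so stop here.
FIRST(F P) = { '-', 'd', 'x' }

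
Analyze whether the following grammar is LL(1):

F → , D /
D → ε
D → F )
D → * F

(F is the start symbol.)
A grammar is LL(1) if for each non-terminal N with multiple productions, the predict sets of those productions are pairwise disjoint, where PREDICT(N → α) = (FIRST(α) \ {ε}) ∪ (FOLLOW(N) if α ⇒* ε).

Relevant sets:
  FIRST(F) = { ',' }
  FOLLOW(D) = { '/' }

For D:
  PREDICT(D → ε) = { '/' }
  PREDICT(D → F ')') = { ',' }
  PREDICT(D → '*' F) = { '*' }
F has a single production, so nothing to check there.

All predict sets are disjoint. The grammar IS LL(1).

Answer: Yes, the grammar is LL(1).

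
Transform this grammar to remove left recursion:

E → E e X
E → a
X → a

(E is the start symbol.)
E is directly left-recursive. The standard transformation for
  A → A α₁ | ... | A α_m | β₁ | ... | β_n
is
  A  → β₁ A' | ... | β_n A'
  A' → α₁ A' | ... | α_m A' | ε

E → a becomes E → a E'
E → E e X becomes E' → e X E'
Add E' → ε

Productions for other non-terminals are unchanged:
  X → a

Resulting grammar:
E → a E'
E' → e X E'
E' → ε
X → a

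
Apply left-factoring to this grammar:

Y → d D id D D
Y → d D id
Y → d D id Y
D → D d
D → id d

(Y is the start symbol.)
Y → d D id Y'
Y' → D D
Y' → ε
Y' → Y
D → D d
D → id d

Left-factoring transforms A → αβ₁ | αβ₂ into A → αA' and A' → β₁ | β₂
(α is the longest common prefix among the alternatives). Repeat until
no nonterminal has two alternatives with a common prefix.

Round 1: Y has alternatives sharing prefix 'd D id'. Introduce Y': Y → d D id Y'
  Add: Y' → D D
  Add: Y' → ε
  Add: Y' → Y

No remaining common prefixes — done.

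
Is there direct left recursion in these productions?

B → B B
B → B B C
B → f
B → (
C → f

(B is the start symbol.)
Yes, B is left-recursive

B → B B: LEFT RECURSIVE (starts with B)
B → B B C: LEFT RECURSIVE (starts with B)
B → f: starts with f
B → (: starts with '('
C → f: starts with f

The grammar has direct left recursion on: B.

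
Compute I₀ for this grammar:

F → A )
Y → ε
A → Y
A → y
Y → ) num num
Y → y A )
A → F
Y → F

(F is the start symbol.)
First, augment the grammar with F' → F
I₀ = CLOSURE({ [F' → . F] }):
  [F' → . F] has the dot before F: add [F → . A )]
  [F → . A )] has the dot before A: add [A → . Y], [A → . y], [A → . F]
  [A → . Y] has the dot before Y: add [Y → .], [Y → . ) num num], [Y → . y A )], [Y → . F]
No further items can be added.

I₀ = { [A → . F], [A → . Y], [A → . y], [F → . A )], [F' → . F], [Y → . ) num num], [Y → . F], [Y → . y A )], [Y → .] }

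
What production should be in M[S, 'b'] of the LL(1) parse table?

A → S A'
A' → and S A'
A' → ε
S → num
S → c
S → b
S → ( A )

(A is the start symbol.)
S → b

To find M[S, 'b'], we find productions for S where 'b' is in the predict set (PREDICT(N → α) = (FIRST(α) \ {ε}) ∪ (FOLLOW(N) if α ⇒* ε)).

S → num: PREDICT = { 'num' }
S → c: PREDICT = { 'c' }
S → b: PREDICT = { 'b' }
  'b' is in predict set, so this production goes in M[S, 'b']
S → ( A ): PREDICT = { '(' }

M[S, 'b'] = S → b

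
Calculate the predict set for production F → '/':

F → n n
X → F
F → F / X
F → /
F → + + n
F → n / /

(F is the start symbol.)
PREDICT(F → '/') = (FIRST(RHS) \ {ε}) ∪ (FOLLOW(F) if ε ∈ FIRST(RHS), i.e. RHS ⇒* ε)
FIRST('/') = { '/' }
ε ∉ FIRST('/'), so FOLLOW(F) is not added.
PREDICT(F → '/') = { '/' }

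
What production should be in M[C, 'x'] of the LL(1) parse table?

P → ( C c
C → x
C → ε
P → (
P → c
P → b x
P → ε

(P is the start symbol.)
C → x

To find M[C, 'x'], we find productions for C where 'x' is in the predict set (PREDICT(N → α) = (FIRST(α) \ {ε}) ∪ (FOLLOW(N) if α ⇒* ε)).

Relevant sets:
  FOLLOW(C) = { 'c' }

C → x: PREDICT = { 'x' }
  'x' is in predict set, so this production goes in M[C, 'x']
C → ε: PREDICT = { 'c' }

M[C, 'x'] = C → x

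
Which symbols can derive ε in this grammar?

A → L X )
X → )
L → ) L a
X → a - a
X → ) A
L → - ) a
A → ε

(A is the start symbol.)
{ 'A' }

A non-terminal is nullable if it can derive ε (the empty string): either it has an ε-production, or it has a production whose right-hand side consists entirely of nullable non-terminals.

ε-productions: A → ε
So A is immediately nullable.
No further non-terminal can be added: every production for the remaining non-terminals contains a terminal or a non-nullable non-terminal.
Nullable = { 'A' }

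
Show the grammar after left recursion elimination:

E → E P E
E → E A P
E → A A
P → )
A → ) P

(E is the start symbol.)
E → A A E'
E' → P E E'
E' → A P E'
E' → ε
P → )
A → ) P

E is directly left-recursive. The standard transformation for
  A → A α₁ | ... | A α_m | β₁ | ... | β_n
is
  A  → β₁ A' | ... | β_n A'
  A' → α₁ A' | ... | α_m A' | ε

E → A A becomes E → A A E'
E → E P E becomes E' → P E E'
E → E A P becomes E' → A P E'
Add E' → ε

Productions for other non-terminals are unchanged:
  P → )
  A → ) P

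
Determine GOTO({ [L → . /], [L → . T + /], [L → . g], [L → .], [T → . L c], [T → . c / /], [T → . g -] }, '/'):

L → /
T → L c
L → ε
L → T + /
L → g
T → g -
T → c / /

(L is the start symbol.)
{ [L → / .] }

GOTO(I, '/') = CLOSURE({ [A → αX.β] : [A → α.Xβ] ∈ I, X = '/' })

Items with dot before '/', with the dot advanced:
  [L → . /] → [L → / .]
Closure adds nothing (no advanced item has the dot before a non-terminal).

GOTO = { [L → / .] }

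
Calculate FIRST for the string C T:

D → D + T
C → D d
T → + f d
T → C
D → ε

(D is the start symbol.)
{ '+', 'd' }

FIRST sets of the non-terminals involved (from the grammar, by fixed-point iteration):
  FIRST(C) = { '+', 'd' }

To compute FIRST(C T), process the symbols left to right:
Symbol C is a non-terminal. Add FIRST(C) \ {ε} = { '+', 'd' }
C is not nullable (ε ∉ FIRST(C)), so stop here.
FIRST(C T) = { '+', 'd' }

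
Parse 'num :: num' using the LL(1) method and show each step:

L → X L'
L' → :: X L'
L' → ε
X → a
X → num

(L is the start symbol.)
Stack is shown with the top on the left.

Stack      Input         Action
-------------------------------
L $        num :: num $  output L → X L'
X L' $     num :: num $  output X → num
num L' $   num :: num $  match 'num'
L' $       :: num $      output L' → :: X L'
:: X L' $  :: num $      match '::'
X L' $     num $         output X → num
num L' $   num $         match 'num'
L' $       $             output L' → ε
$          $             accept

The string is accepted.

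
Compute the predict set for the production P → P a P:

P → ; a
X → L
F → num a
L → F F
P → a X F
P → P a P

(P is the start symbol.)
{ ';', 'a' }

PREDICT(P → P a P) = (FIRST(RHS) \ {ε}) ∪ (FOLLOW(P) if ε ∈ FIRST(RHS), i.e. RHS ⇒* ε)
FIRST(P) = { ';', 'a' }
FIRST(P a P) = { ';', 'a' }
ε ∉ FIRST(P a P), so FOLLOW(P) is not added.
PREDICT(P → P a P) = { ';', 'a' }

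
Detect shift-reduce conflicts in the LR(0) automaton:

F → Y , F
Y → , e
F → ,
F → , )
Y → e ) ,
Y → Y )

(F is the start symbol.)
Yes — I1: [F → , .] vs [F → , . )]

A shift-reduce conflict occurs when an LR(0) state has both:
  - a complete (reduce) item [A → α .] (dot at the end), and
  - a shift item [B → β . c γ] (dot before a terminal).

Augment with F' → F and build the canonical LR(0) collection (I0 = CLOSURE({[F' → . F]}), then GOTO on every symbol after a dot until no new states appear). It has 12 states:
  I0: { [F → . , )], [F → . ,], [F → . Y , F], [F' → . F], [Y → . , e], [Y → . Y )], [Y → . e ) ,] }  — shift
  I1: { [F → , . )], [F → , .], [Y → , . e] }  — shift, reduce
  I2: { [F' → F .] }  — accept
  I3: { [F → Y . , F], [Y → Y . )] }  — shift
  I4: { [Y → e . ) ,] }  — shift
  I5: { [Y → e ) . ,] }  — shift
  I6: { [Y → e ) , .] }  — reduce
  I7: { [Y → Y ) .] }  — reduce
  I8: { [F → . , )], [F → . ,], [F → . Y , F], [F → Y , . F], [Y → . , e], [Y → . Y )], [Y → . e ) ,] }  — shift
  I9: { [F → Y , F .] }  — reduce
  I10: { [F → , ) .] }  — reduce
  I11: { [Y → , e .] }  — reduce

I1 contains reduce item [F → , .] and shift items [F → , . )], [Y → , . e] — shift-reduce conflict.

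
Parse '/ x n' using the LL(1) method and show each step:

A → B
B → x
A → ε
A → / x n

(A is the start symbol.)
Stack is shown with the top on the left.

Stack    Input    Action
------------------------
A $      / x n $  output A → / x n
/ x n $  / x n $  match '/'
x n $    x n $    match 'x'
n $      n $      match 'n'
$        $        accept

The string is accepted.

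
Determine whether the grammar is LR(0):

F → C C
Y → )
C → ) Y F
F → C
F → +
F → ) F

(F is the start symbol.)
No. Shift-reduce conflict between [F → C .] and [C → . ) Y F]

A grammar is LR(0) if no state in the canonical LR(0) collection has:
  - both a shift item (dot before a terminal) and a complete item (shift-reduce conflict), or
  - two or more complete items (reduce-reduce conflict; the accept item [F' → F .] counts as a complete item here).

Augment with F' → F and build the canonical LR(0) collection (I0 = CLOSURE({[F' → . F]}), then GOTO on every symbol after a dot until no new states appear). It has 12 states:
  I0: { [C → . ) Y F], [F → . ) F], [F → . +], [F → . C C], [F → . C], [F' → . F] }  — shift
  I1: { [C → ) . Y F], [C → . ) Y F], [F → ) . F], [F → . ) F], [F → . +], [F → . C C], [F → . C], [Y → . )] }  — shift
  I2: { [F → + .] }  — reduce
  I3: { [C → . ) Y F], [F → C . C], [F → C .] }  — shift, reduce
  I4: { [F' → F .] }  — accept
  I5: { [C → ) . Y F], [Y → . )] }  — shift
  I6: { [F → C C .] }  — reduce
  I7: { [Y → ) .] }  — reduce
  I8: { [C → ) Y . F], [C → . ) Y F], [F → . ) F], [F → . +], [F → . C C], [F → . C] }  — shift
  I9: { [C → ) Y F .] }  — reduce
  I10: { [C → ) . Y F], [C → . ) Y F], [F → ) . F], [F → . ) F], [F → . +], [F → . C C], [F → . C], [Y → ) .], [Y → . )] }  — shift, reduce
  I11: { [F → ) F .] }  — reduce

Conflict in state I3:
  Shift-reduce conflict between [F → C .] and [C → . ) Y F]
So the grammar is NOT LR(0).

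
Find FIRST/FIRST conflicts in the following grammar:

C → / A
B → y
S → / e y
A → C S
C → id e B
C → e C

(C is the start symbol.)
A FIRST/FIRST conflict occurs when two productions N → α and N → β for the same non-terminal have FIRST(α) ∩ FIRST(β) ≠ ∅ (with ε ∈ FIRST of a nullable right-hand side, so two nullable alternatives also conflict).

Productions for C:
  C → / A: FIRST = { '/' }
  C → id e B: FIRST = { 'id' }
  C → e C: FIRST = { 'e' }
B, S, A have only one production, so no FIRST/FIRST conflict is possible there.

All alternatives of each non-terminal have pairwise disjoint FIRST sets.

Answer: No FIRST/FIRST conflicts.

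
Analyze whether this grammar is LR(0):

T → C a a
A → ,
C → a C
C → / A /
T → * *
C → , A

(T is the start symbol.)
Yes, the grammar is LR(0)

A grammar is LR(0) if no state in the canonical LR(0) collection has:
  - both a shift item (dot before a terminal) and a complete item (shift-reduce conflict), or
  - two or more complete items (reduce-reduce conflict; the accept item [T' → T .] counts as a complete item here).

Augment with T' → T and build the canonical LR(0) collection (I0 = CLOSURE({[T' → . T]}), then GOTO on every symbol after a dot until no new states appear). It has 15 states:
  I0: { [C → . , A], [C → . / A /], [C → . a C], [T → . * *], [T → . C a a], [T' → . T] }  — shift
  I1: { [T → * . *] }  — shift
  I2: { [A → . ,], [C → , . A] }  — shift
  I3: { [A → . ,], [C → / . A /] }  — shift
  I4: { [T → C . a a] }  — shift
  I5: { [T' → T .] }  — accept
  I6: { [C → . , A], [C → . / A /], [C → . a C], [C → a . C] }  — shift
  I7: { [C → a C .] }  — reduce
  I8: { [T → C a . a] }  — shift
  I9: { [T → C a a .] }  — reduce
  I10: { [A → , .] }  — reduce
  I11: { [C → / A . /] }  — shift
  I12: { [C → / A / .] }  — reduce
  I13: { [C → , A .] }  — reduce
  I14: { [T → * * .] }  — reduce

Every state is either a pure shift/goto state or contains exactly one complete item and nothing to shift — no conflicts. The grammar is LR(0).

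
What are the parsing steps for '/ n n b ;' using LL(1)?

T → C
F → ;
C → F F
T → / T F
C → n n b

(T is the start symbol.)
LL(1) parsing maintains a stack (initially the start symbol over $) and the input. At each step: if the stack top is a terminal, match it against the current input token; if it is a non-terminal N, replace it with the RHS of M[N, lookahead] (the unique production whose predict set contains the lookahead).

Stack is shown with the top on the left.

Stack      Input        Action
------------------------------
T $        / n n b ; $  output T → / T F
/ T F $    / n n b ; $  match '/'
T F $      n n b ; $    output T → C
C F $      n n b ; $    output C → n n b
n n b F $  n n b ; $    match 'n'
n b F $    n b ; $      match 'n'
b F $      b ; $        match 'b'
F $        ; $          output F → ;
; $        ; $          match ';'
$          $            accept

The string is accepted.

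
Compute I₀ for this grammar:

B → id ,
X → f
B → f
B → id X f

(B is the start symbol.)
{ [B → . f], [B → . id ,], [B → . id X f], [B' → . B] }

First, augment the grammar with B' → B
I₀ = CLOSURE({ [B' → . B] }):
  [B' → . B] has the dot before B: add [B → . id ,], [B → . f], [B → . id X f]
No further items can be added.

I₀ = { [B → . f], [B → . id ,], [B → . id X f], [B' → . B] }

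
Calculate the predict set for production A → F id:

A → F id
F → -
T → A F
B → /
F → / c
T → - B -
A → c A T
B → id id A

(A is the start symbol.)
PREDICT(A → F id) = (FIRST(RHS) \ {ε}) ∪ (FOLLOW(A) if ε ∈ FIRST(RHS), i.e. RHS ⇒* ε)
FIRST(F) = { '-', '/' }
FIRST(F id) = { '-', '/' }
ε ∉ FIRST(F id), so FOLLOW(A) is not added.
PREDICT(A → F id) = { '-', '/' }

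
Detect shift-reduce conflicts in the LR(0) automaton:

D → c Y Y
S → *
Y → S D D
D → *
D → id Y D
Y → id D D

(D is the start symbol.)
No shift-reduce conflicts

A shift-reduce conflict occurs when an LR(0) state has both:
  - a complete (reduce) item [A → α .] (dot at the end), and
  - a shift item [B → β . c γ] (dot before a terminal).

Augment with D' → D and build the canonical LR(0) collection (I0 = CLOSURE({[D' → . D]}), then GOTO on every symbol after a dot until no new states appear). It has 16 states:
  I0: { [D → . *], [D → . c Y Y], [D → . id Y D], [D' → . D] }  — shift
  I1: { [D → * .] }  — reduce
  I2: { [D' → D .] }  — accept
  I3: { [D → c . Y Y], [S → . *], [Y → . S D D], [Y → . id D D] }  — shift
  I4: { [D → id . Y D], [S → . *], [Y → . S D D], [Y → . id D D] }  — shift
  I5: { [S → * .] }  — reduce
  I6: { [D → . *], [D → . c Y Y], [D → . id Y D], [Y → S . D D] }  — shift
  I7: { [D → . *], [D → . c Y Y], [D → . id Y D], [D → id Y . D] }  — shift
  I8: { [D → . *], [D → . c Y Y], [D → . id Y D], [Y → id . D D] }  — shift
  I9: { [D → . *], [D → . c Y Y], [D → . id Y D], [Y → id D . D] }  — shift
  I10: { [Y → id D D .] }  — reduce
  I11: { [D → id Y D .] }  — reduce
  I12: { [D → . *], [D → . c Y Y], [D → . id Y D], [Y → S D . D] }  — shift
  I13: { [Y → S D D .] }  — reduce
  I14: { [D → c Y . Y], [S → . *], [Y → . S D D], [Y → . id D D] }  — shift
  I15: { [D → c Y Y .] }  — reduce

No state contains both a complete item and a shift item.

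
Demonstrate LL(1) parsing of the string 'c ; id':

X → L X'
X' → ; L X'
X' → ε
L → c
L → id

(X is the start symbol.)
LL(1) parsing maintains a stack (initially the start symbol over $) and the input. At each step: if the stack top is a terminal, match it against the current input token; if it is a non-terminal N, replace it with the RHS of M[N, lookahead] (the unique production whose predict set contains the lookahead).

Stack is shown with the top on the left.

Stack     Input     Action
--------------------------
X $       c ; id $  output X → L X'
L X' $    c ; id $  output L → c
c X' $    c ; id $  match 'c'
X' $      ; id $    output X' → ; L X'
; L X' $  ; id $    match ';'
L X' $    id $      output L → id
id X' $   id $      match 'id'
X' $      $         output X' → ε
$         $         accept

The string is accepted.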